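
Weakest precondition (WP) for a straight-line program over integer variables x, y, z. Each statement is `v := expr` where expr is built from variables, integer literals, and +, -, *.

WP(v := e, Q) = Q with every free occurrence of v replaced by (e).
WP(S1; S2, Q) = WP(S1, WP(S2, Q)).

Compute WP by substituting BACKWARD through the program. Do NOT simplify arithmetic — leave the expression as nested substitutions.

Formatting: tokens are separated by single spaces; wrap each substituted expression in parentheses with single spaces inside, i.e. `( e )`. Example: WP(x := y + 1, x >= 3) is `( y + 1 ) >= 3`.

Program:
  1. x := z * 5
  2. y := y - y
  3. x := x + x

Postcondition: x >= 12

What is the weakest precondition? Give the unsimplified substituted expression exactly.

Answer: ( ( z * 5 ) + ( z * 5 ) ) >= 12

Derivation:
post: x >= 12
stmt 3: x := x + x  -- replace 1 occurrence(s) of x with (x + x)
  => ( x + x ) >= 12
stmt 2: y := y - y  -- replace 0 occurrence(s) of y with (y - y)
  => ( x + x ) >= 12
stmt 1: x := z * 5  -- replace 2 occurrence(s) of x with (z * 5)
  => ( ( z * 5 ) + ( z * 5 ) ) >= 12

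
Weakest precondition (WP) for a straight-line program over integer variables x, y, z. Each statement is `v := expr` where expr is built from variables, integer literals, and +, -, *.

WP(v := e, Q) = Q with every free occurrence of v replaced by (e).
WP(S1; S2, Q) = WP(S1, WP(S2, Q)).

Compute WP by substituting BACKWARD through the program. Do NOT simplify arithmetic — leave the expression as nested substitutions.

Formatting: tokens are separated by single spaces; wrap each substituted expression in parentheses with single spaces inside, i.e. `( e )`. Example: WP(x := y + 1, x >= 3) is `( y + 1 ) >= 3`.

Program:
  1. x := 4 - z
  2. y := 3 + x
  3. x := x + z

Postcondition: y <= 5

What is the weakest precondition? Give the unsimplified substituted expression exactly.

post: y <= 5
stmt 3: x := x + z  -- replace 0 occurrence(s) of x with (x + z)
  => y <= 5
stmt 2: y := 3 + x  -- replace 1 occurrence(s) of y with (3 + x)
  => ( 3 + x ) <= 5
stmt 1: x := 4 - z  -- replace 1 occurrence(s) of x with (4 - z)
  => ( 3 + ( 4 - z ) ) <= 5

Answer: ( 3 + ( 4 - z ) ) <= 5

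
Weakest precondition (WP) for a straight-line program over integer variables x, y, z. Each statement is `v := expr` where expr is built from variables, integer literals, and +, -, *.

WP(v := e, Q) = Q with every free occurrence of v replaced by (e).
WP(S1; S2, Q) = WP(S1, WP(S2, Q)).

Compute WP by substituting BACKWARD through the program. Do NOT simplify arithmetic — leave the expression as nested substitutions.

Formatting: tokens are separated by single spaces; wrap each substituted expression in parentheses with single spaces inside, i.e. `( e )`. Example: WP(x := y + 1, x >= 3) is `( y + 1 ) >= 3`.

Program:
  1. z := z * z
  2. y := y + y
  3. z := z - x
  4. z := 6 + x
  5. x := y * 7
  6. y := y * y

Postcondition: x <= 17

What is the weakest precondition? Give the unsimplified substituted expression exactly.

post: x <= 17
stmt 6: y := y * y  -- replace 0 occurrence(s) of y with (y * y)
  => x <= 17
stmt 5: x := y * 7  -- replace 1 occurrence(s) of x with (y * 7)
  => ( y * 7 ) <= 17
stmt 4: z := 6 + x  -- replace 0 occurrence(s) of z with (6 + x)
  => ( y * 7 ) <= 17
stmt 3: z := z - x  -- replace 0 occurrence(s) of z with (z - x)
  => ( y * 7 ) <= 17
stmt 2: y := y + y  -- replace 1 occurrence(s) of y with (y + y)
  => ( ( y + y ) * 7 ) <= 17
stmt 1: z := z * z  -- replace 0 occurrence(s) of z with (z * z)
  => ( ( y + y ) * 7 ) <= 17

Answer: ( ( y + y ) * 7 ) <= 17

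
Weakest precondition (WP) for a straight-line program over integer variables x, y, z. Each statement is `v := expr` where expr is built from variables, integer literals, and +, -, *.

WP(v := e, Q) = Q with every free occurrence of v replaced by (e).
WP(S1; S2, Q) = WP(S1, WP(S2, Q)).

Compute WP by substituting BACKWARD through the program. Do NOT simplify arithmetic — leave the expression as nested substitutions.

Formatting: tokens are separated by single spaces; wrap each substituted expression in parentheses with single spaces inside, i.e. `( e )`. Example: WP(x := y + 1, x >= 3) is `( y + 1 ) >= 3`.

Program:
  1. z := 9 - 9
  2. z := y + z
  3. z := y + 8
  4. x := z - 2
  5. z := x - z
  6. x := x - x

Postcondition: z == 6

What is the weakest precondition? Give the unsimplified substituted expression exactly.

post: z == 6
stmt 6: x := x - x  -- replace 0 occurrence(s) of x with (x - x)
  => z == 6
stmt 5: z := x - z  -- replace 1 occurrence(s) of z with (x - z)
  => ( x - z ) == 6
stmt 4: x := z - 2  -- replace 1 occurrence(s) of x with (z - 2)
  => ( ( z - 2 ) - z ) == 6
stmt 3: z := y + 8  -- replace 2 occurrence(s) of z with (y + 8)
  => ( ( ( y + 8 ) - 2 ) - ( y + 8 ) ) == 6
stmt 2: z := y + z  -- replace 0 occurrence(s) of z with (y + z)
  => ( ( ( y + 8 ) - 2 ) - ( y + 8 ) ) == 6
stmt 1: z := 9 - 9  -- replace 0 occurrence(s) of z with (9 - 9)
  => ( ( ( y + 8 ) - 2 ) - ( y + 8 ) ) == 6

Answer: ( ( ( y + 8 ) - 2 ) - ( y + 8 ) ) == 6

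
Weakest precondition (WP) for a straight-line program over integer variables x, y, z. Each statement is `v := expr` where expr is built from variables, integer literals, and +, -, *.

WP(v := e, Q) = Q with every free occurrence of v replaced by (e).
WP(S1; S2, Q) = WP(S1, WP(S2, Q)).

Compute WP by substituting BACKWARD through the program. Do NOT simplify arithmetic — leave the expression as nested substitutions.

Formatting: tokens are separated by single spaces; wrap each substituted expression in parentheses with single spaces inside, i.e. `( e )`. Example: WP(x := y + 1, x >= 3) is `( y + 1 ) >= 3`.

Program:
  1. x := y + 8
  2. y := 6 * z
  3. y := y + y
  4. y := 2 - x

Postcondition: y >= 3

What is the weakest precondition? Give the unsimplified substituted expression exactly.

Answer: ( 2 - ( y + 8 ) ) >= 3

Derivation:
post: y >= 3
stmt 4: y := 2 - x  -- replace 1 occurrence(s) of y with (2 - x)
  => ( 2 - x ) >= 3
stmt 3: y := y + y  -- replace 0 occurrence(s) of y with (y + y)
  => ( 2 - x ) >= 3
stmt 2: y := 6 * z  -- replace 0 occurrence(s) of y with (6 * z)
  => ( 2 - x ) >= 3
stmt 1: x := y + 8  -- replace 1 occurrence(s) of x with (y + 8)
  => ( 2 - ( y + 8 ) ) >= 3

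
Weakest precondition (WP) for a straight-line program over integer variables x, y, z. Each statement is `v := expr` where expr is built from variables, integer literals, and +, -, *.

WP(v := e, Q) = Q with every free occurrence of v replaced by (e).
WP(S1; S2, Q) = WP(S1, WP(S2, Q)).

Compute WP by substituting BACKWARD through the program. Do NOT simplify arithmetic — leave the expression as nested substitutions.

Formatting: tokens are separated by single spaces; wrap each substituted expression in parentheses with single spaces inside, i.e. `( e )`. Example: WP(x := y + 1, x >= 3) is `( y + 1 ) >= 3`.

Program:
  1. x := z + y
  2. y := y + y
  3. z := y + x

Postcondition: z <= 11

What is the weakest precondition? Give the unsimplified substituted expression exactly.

post: z <= 11
stmt 3: z := y + x  -- replace 1 occurrence(s) of z with (y + x)
  => ( y + x ) <= 11
stmt 2: y := y + y  -- replace 1 occurrence(s) of y with (y + y)
  => ( ( y + y ) + x ) <= 11
stmt 1: x := z + y  -- replace 1 occurrence(s) of x with (z + y)
  => ( ( y + y ) + ( z + y ) ) <= 11

Answer: ( ( y + y ) + ( z + y ) ) <= 11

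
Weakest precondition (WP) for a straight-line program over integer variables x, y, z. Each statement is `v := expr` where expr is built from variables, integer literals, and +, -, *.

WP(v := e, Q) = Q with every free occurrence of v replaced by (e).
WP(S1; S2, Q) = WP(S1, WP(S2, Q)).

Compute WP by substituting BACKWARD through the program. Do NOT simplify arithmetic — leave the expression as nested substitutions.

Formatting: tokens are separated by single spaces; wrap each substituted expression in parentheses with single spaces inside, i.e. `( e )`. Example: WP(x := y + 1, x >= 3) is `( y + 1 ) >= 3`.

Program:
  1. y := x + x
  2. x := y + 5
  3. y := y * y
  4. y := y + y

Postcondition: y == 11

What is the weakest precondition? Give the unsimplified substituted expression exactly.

Answer: ( ( ( x + x ) * ( x + x ) ) + ( ( x + x ) * ( x + x ) ) ) == 11

Derivation:
post: y == 11
stmt 4: y := y + y  -- replace 1 occurrence(s) of y with (y + y)
  => ( y + y ) == 11
stmt 3: y := y * y  -- replace 2 occurrence(s) of y with (y * y)
  => ( ( y * y ) + ( y * y ) ) == 11
stmt 2: x := y + 5  -- replace 0 occurrence(s) of x with (y + 5)
  => ( ( y * y ) + ( y * y ) ) == 11
stmt 1: y := x + x  -- replace 4 occurrence(s) of y with (x + x)
  => ( ( ( x + x ) * ( x + x ) ) + ( ( x + x ) * ( x + x ) ) ) == 11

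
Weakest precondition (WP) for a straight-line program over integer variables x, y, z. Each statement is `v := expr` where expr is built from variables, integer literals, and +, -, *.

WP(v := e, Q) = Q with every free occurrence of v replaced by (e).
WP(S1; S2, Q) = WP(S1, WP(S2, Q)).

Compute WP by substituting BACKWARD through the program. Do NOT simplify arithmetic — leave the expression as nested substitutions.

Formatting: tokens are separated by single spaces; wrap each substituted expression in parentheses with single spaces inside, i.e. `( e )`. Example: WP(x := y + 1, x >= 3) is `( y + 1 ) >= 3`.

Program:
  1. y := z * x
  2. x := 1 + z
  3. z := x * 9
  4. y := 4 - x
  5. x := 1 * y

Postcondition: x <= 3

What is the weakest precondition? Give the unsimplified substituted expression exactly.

post: x <= 3
stmt 5: x := 1 * y  -- replace 1 occurrence(s) of x with (1 * y)
  => ( 1 * y ) <= 3
stmt 4: y := 4 - x  -- replace 1 occurrence(s) of y with (4 - x)
  => ( 1 * ( 4 - x ) ) <= 3
stmt 3: z := x * 9  -- replace 0 occurrence(s) of z with (x * 9)
  => ( 1 * ( 4 - x ) ) <= 3
stmt 2: x := 1 + z  -- replace 1 occurrence(s) of x with (1 + z)
  => ( 1 * ( 4 - ( 1 + z ) ) ) <= 3
stmt 1: y := z * x  -- replace 0 occurrence(s) of y with (z * x)
  => ( 1 * ( 4 - ( 1 + z ) ) ) <= 3

Answer: ( 1 * ( 4 - ( 1 + z ) ) ) <= 3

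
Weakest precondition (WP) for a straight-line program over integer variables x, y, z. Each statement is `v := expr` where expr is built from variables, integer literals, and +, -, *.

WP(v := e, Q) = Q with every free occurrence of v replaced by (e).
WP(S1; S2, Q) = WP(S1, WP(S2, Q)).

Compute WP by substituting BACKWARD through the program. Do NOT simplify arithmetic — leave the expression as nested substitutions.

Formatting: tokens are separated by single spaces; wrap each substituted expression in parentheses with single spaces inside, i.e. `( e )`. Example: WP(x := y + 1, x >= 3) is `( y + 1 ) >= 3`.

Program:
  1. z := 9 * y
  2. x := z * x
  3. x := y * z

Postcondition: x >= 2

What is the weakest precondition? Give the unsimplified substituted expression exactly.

Answer: ( y * ( 9 * y ) ) >= 2

Derivation:
post: x >= 2
stmt 3: x := y * z  -- replace 1 occurrence(s) of x with (y * z)
  => ( y * z ) >= 2
stmt 2: x := z * x  -- replace 0 occurrence(s) of x with (z * x)
  => ( y * z ) >= 2
stmt 1: z := 9 * y  -- replace 1 occurrence(s) of z with (9 * y)
  => ( y * ( 9 * y ) ) >= 2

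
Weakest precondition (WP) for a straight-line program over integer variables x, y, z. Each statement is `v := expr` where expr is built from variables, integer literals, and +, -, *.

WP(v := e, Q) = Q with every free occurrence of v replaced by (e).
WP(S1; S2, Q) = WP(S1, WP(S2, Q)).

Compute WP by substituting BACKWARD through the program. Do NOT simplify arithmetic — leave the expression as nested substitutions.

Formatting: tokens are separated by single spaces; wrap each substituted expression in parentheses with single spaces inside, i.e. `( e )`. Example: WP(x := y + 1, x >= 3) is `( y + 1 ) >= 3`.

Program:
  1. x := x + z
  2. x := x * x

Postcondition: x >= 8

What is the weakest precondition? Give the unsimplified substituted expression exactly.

Answer: ( ( x + z ) * ( x + z ) ) >= 8

Derivation:
post: x >= 8
stmt 2: x := x * x  -- replace 1 occurrence(s) of x with (x * x)
  => ( x * x ) >= 8
stmt 1: x := x + z  -- replace 2 occurrence(s) of x with (x + z)
  => ( ( x + z ) * ( x + z ) ) >= 8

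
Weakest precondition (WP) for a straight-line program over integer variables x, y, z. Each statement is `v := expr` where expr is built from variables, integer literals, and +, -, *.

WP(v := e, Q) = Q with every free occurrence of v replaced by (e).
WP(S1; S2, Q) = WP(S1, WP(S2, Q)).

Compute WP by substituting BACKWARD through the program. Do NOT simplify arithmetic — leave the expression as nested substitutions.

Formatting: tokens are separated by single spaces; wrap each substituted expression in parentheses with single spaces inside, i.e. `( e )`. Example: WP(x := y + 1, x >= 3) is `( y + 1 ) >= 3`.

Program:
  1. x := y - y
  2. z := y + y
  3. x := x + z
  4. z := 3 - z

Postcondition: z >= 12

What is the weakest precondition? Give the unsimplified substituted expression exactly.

Answer: ( 3 - ( y + y ) ) >= 12

Derivation:
post: z >= 12
stmt 4: z := 3 - z  -- replace 1 occurrence(s) of z with (3 - z)
  => ( 3 - z ) >= 12
stmt 3: x := x + z  -- replace 0 occurrence(s) of x with (x + z)
  => ( 3 - z ) >= 12
stmt 2: z := y + y  -- replace 1 occurrence(s) of z with (y + y)
  => ( 3 - ( y + y ) ) >= 12
stmt 1: x := y - y  -- replace 0 occurrence(s) of x with (y - y)
  => ( 3 - ( y + y ) ) >= 12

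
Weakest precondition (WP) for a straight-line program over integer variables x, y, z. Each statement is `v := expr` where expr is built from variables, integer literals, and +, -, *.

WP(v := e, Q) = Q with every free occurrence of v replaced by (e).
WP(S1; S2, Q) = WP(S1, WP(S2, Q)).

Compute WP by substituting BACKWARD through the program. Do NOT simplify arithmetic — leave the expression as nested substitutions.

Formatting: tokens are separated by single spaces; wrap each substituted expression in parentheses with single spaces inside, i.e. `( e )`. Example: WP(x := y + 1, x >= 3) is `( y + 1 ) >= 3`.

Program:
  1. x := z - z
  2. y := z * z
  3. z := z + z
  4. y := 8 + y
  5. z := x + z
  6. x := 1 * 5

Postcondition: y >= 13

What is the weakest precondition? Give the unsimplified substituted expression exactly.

post: y >= 13
stmt 6: x := 1 * 5  -- replace 0 occurrence(s) of x with (1 * 5)
  => y >= 13
stmt 5: z := x + z  -- replace 0 occurrence(s) of z with (x + z)
  => y >= 13
stmt 4: y := 8 + y  -- replace 1 occurrence(s) of y with (8 + y)
  => ( 8 + y ) >= 13
stmt 3: z := z + z  -- replace 0 occurrence(s) of z with (z + z)
  => ( 8 + y ) >= 13
stmt 2: y := z * z  -- replace 1 occurrence(s) of y with (z * z)
  => ( 8 + ( z * z ) ) >= 13
stmt 1: x := z - z  -- replace 0 occurrence(s) of x with (z - z)
  => ( 8 + ( z * z ) ) >= 13

Answer: ( 8 + ( z * z ) ) >= 13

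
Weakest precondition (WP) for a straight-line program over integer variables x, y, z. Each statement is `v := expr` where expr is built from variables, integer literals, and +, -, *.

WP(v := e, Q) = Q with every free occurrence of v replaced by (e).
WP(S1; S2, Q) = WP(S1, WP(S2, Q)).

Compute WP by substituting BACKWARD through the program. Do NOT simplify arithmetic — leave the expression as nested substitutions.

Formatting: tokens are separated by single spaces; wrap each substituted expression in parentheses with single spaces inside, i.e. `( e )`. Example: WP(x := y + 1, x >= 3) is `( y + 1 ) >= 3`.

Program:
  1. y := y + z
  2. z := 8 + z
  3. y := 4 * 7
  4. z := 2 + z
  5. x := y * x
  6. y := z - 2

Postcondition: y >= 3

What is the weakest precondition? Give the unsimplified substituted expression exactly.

post: y >= 3
stmt 6: y := z - 2  -- replace 1 occurrence(s) of y with (z - 2)
  => ( z - 2 ) >= 3
stmt 5: x := y * x  -- replace 0 occurrence(s) of x with (y * x)
  => ( z - 2 ) >= 3
stmt 4: z := 2 + z  -- replace 1 occurrence(s) of z with (2 + z)
  => ( ( 2 + z ) - 2 ) >= 3
stmt 3: y := 4 * 7  -- replace 0 occurrence(s) of y with (4 * 7)
  => ( ( 2 + z ) - 2 ) >= 3
stmt 2: z := 8 + z  -- replace 1 occurrence(s) of z with (8 + z)
  => ( ( 2 + ( 8 + z ) ) - 2 ) >= 3
stmt 1: y := y + z  -- replace 0 occurrence(s) of y with (y + z)
  => ( ( 2 + ( 8 + z ) ) - 2 ) >= 3

Answer: ( ( 2 + ( 8 + z ) ) - 2 ) >= 3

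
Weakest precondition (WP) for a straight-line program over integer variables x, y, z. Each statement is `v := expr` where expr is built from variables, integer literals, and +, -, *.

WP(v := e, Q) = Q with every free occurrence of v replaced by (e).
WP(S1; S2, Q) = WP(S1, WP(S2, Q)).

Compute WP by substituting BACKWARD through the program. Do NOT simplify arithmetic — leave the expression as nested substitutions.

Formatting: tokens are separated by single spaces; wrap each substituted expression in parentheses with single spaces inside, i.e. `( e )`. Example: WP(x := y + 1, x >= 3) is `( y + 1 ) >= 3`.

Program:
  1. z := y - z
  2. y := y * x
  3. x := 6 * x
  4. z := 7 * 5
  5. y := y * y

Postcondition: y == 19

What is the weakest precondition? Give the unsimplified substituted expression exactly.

post: y == 19
stmt 5: y := y * y  -- replace 1 occurrence(s) of y with (y * y)
  => ( y * y ) == 19
stmt 4: z := 7 * 5  -- replace 0 occurrence(s) of z with (7 * 5)
  => ( y * y ) == 19
stmt 3: x := 6 * x  -- replace 0 occurrence(s) of x with (6 * x)
  => ( y * y ) == 19
stmt 2: y := y * x  -- replace 2 occurrence(s) of y with (y * x)
  => ( ( y * x ) * ( y * x ) ) == 19
stmt 1: z := y - z  -- replace 0 occurrence(s) of z with (y - z)
  => ( ( y * x ) * ( y * x ) ) == 19

Answer: ( ( y * x ) * ( y * x ) ) == 19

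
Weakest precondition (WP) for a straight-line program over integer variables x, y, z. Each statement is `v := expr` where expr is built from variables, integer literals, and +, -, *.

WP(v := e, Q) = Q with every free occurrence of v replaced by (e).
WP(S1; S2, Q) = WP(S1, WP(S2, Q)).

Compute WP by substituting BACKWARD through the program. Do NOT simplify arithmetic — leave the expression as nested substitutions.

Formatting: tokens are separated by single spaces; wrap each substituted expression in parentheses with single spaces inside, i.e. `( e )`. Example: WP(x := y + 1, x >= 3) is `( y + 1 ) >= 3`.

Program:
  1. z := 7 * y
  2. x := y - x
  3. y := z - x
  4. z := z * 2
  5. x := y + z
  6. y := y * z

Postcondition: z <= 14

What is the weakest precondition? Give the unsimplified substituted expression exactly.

post: z <= 14
stmt 6: y := y * z  -- replace 0 occurrence(s) of y with (y * z)
  => z <= 14
stmt 5: x := y + z  -- replace 0 occurrence(s) of x with (y + z)
  => z <= 14
stmt 4: z := z * 2  -- replace 1 occurrence(s) of z with (z * 2)
  => ( z * 2 ) <= 14
stmt 3: y := z - x  -- replace 0 occurrence(s) of y with (z - x)
  => ( z * 2 ) <= 14
stmt 2: x := y - x  -- replace 0 occurrence(s) of x with (y - x)
  => ( z * 2 ) <= 14
stmt 1: z := 7 * y  -- replace 1 occurrence(s) of z with (7 * y)
  => ( ( 7 * y ) * 2 ) <= 14

Answer: ( ( 7 * y ) * 2 ) <= 14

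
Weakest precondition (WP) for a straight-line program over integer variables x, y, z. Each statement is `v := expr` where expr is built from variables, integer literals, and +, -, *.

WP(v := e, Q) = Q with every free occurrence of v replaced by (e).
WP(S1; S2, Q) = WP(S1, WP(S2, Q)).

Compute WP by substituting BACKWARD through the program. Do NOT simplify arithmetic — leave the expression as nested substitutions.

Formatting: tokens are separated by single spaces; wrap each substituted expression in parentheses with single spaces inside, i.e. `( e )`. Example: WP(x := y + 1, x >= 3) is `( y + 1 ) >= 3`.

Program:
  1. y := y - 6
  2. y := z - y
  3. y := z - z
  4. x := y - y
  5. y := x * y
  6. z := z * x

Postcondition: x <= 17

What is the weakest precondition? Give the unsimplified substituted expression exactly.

post: x <= 17
stmt 6: z := z * x  -- replace 0 occurrence(s) of z with (z * x)
  => x <= 17
stmt 5: y := x * y  -- replace 0 occurrence(s) of y with (x * y)
  => x <= 17
stmt 4: x := y - y  -- replace 1 occurrence(s) of x with (y - y)
  => ( y - y ) <= 17
stmt 3: y := z - z  -- replace 2 occurrence(s) of y with (z - z)
  => ( ( z - z ) - ( z - z ) ) <= 17
stmt 2: y := z - y  -- replace 0 occurrence(s) of y with (z - y)
  => ( ( z - z ) - ( z - z ) ) <= 17
stmt 1: y := y - 6  -- replace 0 occurrence(s) of y with (y - 6)
  => ( ( z - z ) - ( z - z ) ) <= 17

Answer: ( ( z - z ) - ( z - z ) ) <= 17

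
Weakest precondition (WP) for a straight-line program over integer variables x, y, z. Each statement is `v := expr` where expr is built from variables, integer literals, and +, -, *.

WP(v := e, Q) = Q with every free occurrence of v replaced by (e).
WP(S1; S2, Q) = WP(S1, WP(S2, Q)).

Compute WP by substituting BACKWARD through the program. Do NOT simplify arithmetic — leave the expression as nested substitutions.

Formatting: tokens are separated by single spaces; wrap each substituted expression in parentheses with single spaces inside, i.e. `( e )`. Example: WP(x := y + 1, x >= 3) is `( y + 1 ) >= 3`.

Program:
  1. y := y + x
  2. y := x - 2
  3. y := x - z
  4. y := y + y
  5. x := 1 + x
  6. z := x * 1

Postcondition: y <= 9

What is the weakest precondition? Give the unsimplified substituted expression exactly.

Answer: ( ( x - z ) + ( x - z ) ) <= 9

Derivation:
post: y <= 9
stmt 6: z := x * 1  -- replace 0 occurrence(s) of z with (x * 1)
  => y <= 9
stmt 5: x := 1 + x  -- replace 0 occurrence(s) of x with (1 + x)
  => y <= 9
stmt 4: y := y + y  -- replace 1 occurrence(s) of y with (y + y)
  => ( y + y ) <= 9
stmt 3: y := x - z  -- replace 2 occurrence(s) of y with (x - z)
  => ( ( x - z ) + ( x - z ) ) <= 9
stmt 2: y := x - 2  -- replace 0 occurrence(s) of y with (x - 2)
  => ( ( x - z ) + ( x - z ) ) <= 9
stmt 1: y := y + x  -- replace 0 occurrence(s) of y with (y + x)
  => ( ( x - z ) + ( x - z ) ) <= 9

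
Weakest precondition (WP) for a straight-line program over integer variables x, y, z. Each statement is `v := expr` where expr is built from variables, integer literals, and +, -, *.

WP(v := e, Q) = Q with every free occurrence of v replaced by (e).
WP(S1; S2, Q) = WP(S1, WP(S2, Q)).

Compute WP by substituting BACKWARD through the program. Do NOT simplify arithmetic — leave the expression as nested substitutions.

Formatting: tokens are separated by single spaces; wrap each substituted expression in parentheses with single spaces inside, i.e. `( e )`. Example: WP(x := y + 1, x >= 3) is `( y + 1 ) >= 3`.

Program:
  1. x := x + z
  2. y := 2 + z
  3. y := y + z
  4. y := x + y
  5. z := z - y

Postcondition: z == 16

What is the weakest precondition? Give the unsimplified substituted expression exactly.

Answer: ( z - ( ( x + z ) + ( ( 2 + z ) + z ) ) ) == 16

Derivation:
post: z == 16
stmt 5: z := z - y  -- replace 1 occurrence(s) of z with (z - y)
  => ( z - y ) == 16
stmt 4: y := x + y  -- replace 1 occurrence(s) of y with (x + y)
  => ( z - ( x + y ) ) == 16
stmt 3: y := y + z  -- replace 1 occurrence(s) of y with (y + z)
  => ( z - ( x + ( y + z ) ) ) == 16
stmt 2: y := 2 + z  -- replace 1 occurrence(s) of y with (2 + z)
  => ( z - ( x + ( ( 2 + z ) + z ) ) ) == 16
stmt 1: x := x + z  -- replace 1 occurrence(s) of x with (x + z)
  => ( z - ( ( x + z ) + ( ( 2 + z ) + z ) ) ) == 16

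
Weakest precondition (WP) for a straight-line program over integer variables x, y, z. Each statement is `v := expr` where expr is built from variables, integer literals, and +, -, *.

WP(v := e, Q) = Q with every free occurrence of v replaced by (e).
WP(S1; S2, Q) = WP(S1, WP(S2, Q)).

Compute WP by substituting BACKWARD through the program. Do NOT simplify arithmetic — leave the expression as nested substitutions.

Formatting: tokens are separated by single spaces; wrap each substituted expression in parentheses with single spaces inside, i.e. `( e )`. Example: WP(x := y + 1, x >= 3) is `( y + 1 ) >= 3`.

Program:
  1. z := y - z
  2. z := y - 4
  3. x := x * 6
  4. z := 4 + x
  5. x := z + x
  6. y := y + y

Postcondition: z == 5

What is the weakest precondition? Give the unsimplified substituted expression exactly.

Answer: ( 4 + ( x * 6 ) ) == 5

Derivation:
post: z == 5
stmt 6: y := y + y  -- replace 0 occurrence(s) of y with (y + y)
  => z == 5
stmt 5: x := z + x  -- replace 0 occurrence(s) of x with (z + x)
  => z == 5
stmt 4: z := 4 + x  -- replace 1 occurrence(s) of z with (4 + x)
  => ( 4 + x ) == 5
stmt 3: x := x * 6  -- replace 1 occurrence(s) of x with (x * 6)
  => ( 4 + ( x * 6 ) ) == 5
stmt 2: z := y - 4  -- replace 0 occurrence(s) of z with (y - 4)
  => ( 4 + ( x * 6 ) ) == 5
stmt 1: z := y - z  -- replace 0 occurrence(s) of z with (y - z)
  => ( 4 + ( x * 6 ) ) == 5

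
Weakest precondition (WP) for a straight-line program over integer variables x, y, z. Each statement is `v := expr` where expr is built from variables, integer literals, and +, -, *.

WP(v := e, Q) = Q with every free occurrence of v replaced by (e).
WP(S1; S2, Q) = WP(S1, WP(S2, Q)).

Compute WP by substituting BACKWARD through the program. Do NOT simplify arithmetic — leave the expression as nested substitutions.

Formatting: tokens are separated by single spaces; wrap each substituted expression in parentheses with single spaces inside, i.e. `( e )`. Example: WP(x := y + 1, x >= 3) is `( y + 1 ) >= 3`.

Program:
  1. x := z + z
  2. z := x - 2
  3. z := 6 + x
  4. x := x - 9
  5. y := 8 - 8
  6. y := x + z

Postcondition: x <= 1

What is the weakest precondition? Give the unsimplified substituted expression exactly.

post: x <= 1
stmt 6: y := x + z  -- replace 0 occurrence(s) of y with (x + z)
  => x <= 1
stmt 5: y := 8 - 8  -- replace 0 occurrence(s) of y with (8 - 8)
  => x <= 1
stmt 4: x := x - 9  -- replace 1 occurrence(s) of x with (x - 9)
  => ( x - 9 ) <= 1
stmt 3: z := 6 + x  -- replace 0 occurrence(s) of z with (6 + x)
  => ( x - 9 ) <= 1
stmt 2: z := x - 2  -- replace 0 occurrence(s) of z with (x - 2)
  => ( x - 9 ) <= 1
stmt 1: x := z + z  -- replace 1 occurrence(s) of x with (z + z)
  => ( ( z + z ) - 9 ) <= 1

Answer: ( ( z + z ) - 9 ) <= 1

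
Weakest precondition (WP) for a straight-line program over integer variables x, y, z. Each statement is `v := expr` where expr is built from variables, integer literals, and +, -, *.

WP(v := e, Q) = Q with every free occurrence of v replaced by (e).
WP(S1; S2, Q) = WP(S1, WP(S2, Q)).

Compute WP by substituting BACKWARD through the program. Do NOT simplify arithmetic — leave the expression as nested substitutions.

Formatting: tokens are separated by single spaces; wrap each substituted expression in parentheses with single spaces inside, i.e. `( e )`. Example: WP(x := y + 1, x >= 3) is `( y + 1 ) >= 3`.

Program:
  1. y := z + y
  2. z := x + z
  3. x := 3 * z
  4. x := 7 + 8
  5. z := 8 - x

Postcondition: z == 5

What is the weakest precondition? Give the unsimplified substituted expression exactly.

post: z == 5
stmt 5: z := 8 - x  -- replace 1 occurrence(s) of z with (8 - x)
  => ( 8 - x ) == 5
stmt 4: x := 7 + 8  -- replace 1 occurrence(s) of x with (7 + 8)
  => ( 8 - ( 7 + 8 ) ) == 5
stmt 3: x := 3 * z  -- replace 0 occurrence(s) of x with (3 * z)
  => ( 8 - ( 7 + 8 ) ) == 5
stmt 2: z := x + z  -- replace 0 occurrence(s) of z with (x + z)
  => ( 8 - ( 7 + 8 ) ) == 5
stmt 1: y := z + y  -- replace 0 occurrence(s) of y with (z + y)
  => ( 8 - ( 7 + 8 ) ) == 5

Answer: ( 8 - ( 7 + 8 ) ) == 5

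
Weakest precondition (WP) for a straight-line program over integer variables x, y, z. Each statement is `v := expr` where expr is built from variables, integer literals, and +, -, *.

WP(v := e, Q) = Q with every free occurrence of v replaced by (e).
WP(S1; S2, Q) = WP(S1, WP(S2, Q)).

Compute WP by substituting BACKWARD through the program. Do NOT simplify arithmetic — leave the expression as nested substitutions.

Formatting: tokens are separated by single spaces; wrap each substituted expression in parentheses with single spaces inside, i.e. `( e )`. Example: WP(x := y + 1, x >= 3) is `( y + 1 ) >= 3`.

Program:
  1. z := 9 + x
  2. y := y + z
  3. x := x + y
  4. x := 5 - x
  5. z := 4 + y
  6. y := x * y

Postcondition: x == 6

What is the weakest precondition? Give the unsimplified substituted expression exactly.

post: x == 6
stmt 6: y := x * y  -- replace 0 occurrence(s) of y with (x * y)
  => x == 6
stmt 5: z := 4 + y  -- replace 0 occurrence(s) of z with (4 + y)
  => x == 6
stmt 4: x := 5 - x  -- replace 1 occurrence(s) of x with (5 - x)
  => ( 5 - x ) == 6
stmt 3: x := x + y  -- replace 1 occurrence(s) of x with (x + y)
  => ( 5 - ( x + y ) ) == 6
stmt 2: y := y + z  -- replace 1 occurrence(s) of y with (y + z)
  => ( 5 - ( x + ( y + z ) ) ) == 6
stmt 1: z := 9 + x  -- replace 1 occurrence(s) of z with (9 + x)
  => ( 5 - ( x + ( y + ( 9 + x ) ) ) ) == 6

Answer: ( 5 - ( x + ( y + ( 9 + x ) ) ) ) == 6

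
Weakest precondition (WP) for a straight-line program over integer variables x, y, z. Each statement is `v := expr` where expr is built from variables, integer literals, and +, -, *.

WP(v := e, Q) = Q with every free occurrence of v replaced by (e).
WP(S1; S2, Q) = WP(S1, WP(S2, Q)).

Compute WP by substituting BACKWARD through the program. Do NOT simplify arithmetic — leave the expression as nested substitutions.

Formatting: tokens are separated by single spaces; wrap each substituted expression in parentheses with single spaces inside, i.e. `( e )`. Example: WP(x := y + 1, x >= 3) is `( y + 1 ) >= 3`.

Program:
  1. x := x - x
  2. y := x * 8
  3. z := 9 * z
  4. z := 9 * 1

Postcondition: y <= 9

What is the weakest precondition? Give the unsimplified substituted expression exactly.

Answer: ( ( x - x ) * 8 ) <= 9

Derivation:
post: y <= 9
stmt 4: z := 9 * 1  -- replace 0 occurrence(s) of z with (9 * 1)
  => y <= 9
stmt 3: z := 9 * z  -- replace 0 occurrence(s) of z with (9 * z)
  => y <= 9
stmt 2: y := x * 8  -- replace 1 occurrence(s) of y with (x * 8)
  => ( x * 8 ) <= 9
stmt 1: x := x - x  -- replace 1 occurrence(s) of x with (x - x)
  => ( ( x - x ) * 8 ) <= 9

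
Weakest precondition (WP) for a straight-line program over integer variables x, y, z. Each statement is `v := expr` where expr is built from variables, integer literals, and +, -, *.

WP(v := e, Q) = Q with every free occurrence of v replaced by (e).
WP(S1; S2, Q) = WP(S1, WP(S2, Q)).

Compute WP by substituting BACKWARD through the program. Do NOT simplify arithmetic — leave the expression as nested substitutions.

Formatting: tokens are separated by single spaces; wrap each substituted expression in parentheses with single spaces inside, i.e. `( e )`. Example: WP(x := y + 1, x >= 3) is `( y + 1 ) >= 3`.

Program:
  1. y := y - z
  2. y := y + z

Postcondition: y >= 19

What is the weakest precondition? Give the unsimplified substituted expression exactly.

post: y >= 19
stmt 2: y := y + z  -- replace 1 occurrence(s) of y with (y + z)
  => ( y + z ) >= 19
stmt 1: y := y - z  -- replace 1 occurrence(s) of y with (y - z)
  => ( ( y - z ) + z ) >= 19

Answer: ( ( y - z ) + z ) >= 19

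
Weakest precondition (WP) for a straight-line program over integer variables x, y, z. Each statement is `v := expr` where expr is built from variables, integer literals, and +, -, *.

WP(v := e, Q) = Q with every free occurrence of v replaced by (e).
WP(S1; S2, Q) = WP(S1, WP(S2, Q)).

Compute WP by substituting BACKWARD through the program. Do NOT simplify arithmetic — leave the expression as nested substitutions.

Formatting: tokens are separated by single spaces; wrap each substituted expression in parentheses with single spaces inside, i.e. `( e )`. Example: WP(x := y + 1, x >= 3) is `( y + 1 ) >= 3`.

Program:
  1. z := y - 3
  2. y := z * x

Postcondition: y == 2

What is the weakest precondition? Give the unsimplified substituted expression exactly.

post: y == 2
stmt 2: y := z * x  -- replace 1 occurrence(s) of y with (z * x)
  => ( z * x ) == 2
stmt 1: z := y - 3  -- replace 1 occurrence(s) of z with (y - 3)
  => ( ( y - 3 ) * x ) == 2

Answer: ( ( y - 3 ) * x ) == 2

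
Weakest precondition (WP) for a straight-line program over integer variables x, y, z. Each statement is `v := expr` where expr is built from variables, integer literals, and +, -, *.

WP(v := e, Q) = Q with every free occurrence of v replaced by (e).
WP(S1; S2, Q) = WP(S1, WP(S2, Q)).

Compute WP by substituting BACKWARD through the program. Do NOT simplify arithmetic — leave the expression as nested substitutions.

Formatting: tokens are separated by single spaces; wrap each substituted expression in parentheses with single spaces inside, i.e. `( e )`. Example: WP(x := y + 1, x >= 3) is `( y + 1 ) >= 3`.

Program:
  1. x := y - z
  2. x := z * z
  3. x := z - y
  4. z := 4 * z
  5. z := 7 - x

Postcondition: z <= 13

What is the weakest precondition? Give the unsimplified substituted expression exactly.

Answer: ( 7 - ( z - y ) ) <= 13

Derivation:
post: z <= 13
stmt 5: z := 7 - x  -- replace 1 occurrence(s) of z with (7 - x)
  => ( 7 - x ) <= 13
stmt 4: z := 4 * z  -- replace 0 occurrence(s) of z with (4 * z)
  => ( 7 - x ) <= 13
stmt 3: x := z - y  -- replace 1 occurrence(s) of x with (z - y)
  => ( 7 - ( z - y ) ) <= 13
stmt 2: x := z * z  -- replace 0 occurrence(s) of x with (z * z)
  => ( 7 - ( z - y ) ) <= 13
stmt 1: x := y - z  -- replace 0 occurrence(s) of x with (y - z)
  => ( 7 - ( z - y ) ) <= 13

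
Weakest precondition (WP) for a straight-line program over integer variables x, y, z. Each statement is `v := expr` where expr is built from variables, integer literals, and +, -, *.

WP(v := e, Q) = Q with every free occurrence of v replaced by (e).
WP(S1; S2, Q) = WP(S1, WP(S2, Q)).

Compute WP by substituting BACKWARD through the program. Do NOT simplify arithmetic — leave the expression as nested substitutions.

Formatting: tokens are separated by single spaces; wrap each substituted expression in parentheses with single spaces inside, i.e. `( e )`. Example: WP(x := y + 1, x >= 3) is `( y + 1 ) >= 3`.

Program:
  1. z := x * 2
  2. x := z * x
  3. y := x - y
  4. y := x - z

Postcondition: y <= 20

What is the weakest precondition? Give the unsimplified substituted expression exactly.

Answer: ( ( ( x * 2 ) * x ) - ( x * 2 ) ) <= 20

Derivation:
post: y <= 20
stmt 4: y := x - z  -- replace 1 occurrence(s) of y with (x - z)
  => ( x - z ) <= 20
stmt 3: y := x - y  -- replace 0 occurrence(s) of y with (x - y)
  => ( x - z ) <= 20
stmt 2: x := z * x  -- replace 1 occurrence(s) of x with (z * x)
  => ( ( z * x ) - z ) <= 20
stmt 1: z := x * 2  -- replace 2 occurrence(s) of z with (x * 2)
  => ( ( ( x * 2 ) * x ) - ( x * 2 ) ) <= 20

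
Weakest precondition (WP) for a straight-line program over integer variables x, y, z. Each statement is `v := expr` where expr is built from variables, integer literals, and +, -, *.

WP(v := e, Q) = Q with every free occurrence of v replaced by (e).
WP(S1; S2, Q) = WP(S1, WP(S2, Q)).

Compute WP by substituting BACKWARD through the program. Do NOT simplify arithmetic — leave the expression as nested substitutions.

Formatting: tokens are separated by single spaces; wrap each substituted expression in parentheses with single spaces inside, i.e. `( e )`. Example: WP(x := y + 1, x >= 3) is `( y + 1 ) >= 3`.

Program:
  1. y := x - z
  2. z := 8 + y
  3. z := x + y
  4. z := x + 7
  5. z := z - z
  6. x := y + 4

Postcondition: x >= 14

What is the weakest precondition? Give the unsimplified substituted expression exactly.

post: x >= 14
stmt 6: x := y + 4  -- replace 1 occurrence(s) of x with (y + 4)
  => ( y + 4 ) >= 14
stmt 5: z := z - z  -- replace 0 occurrence(s) of z with (z - z)
  => ( y + 4 ) >= 14
stmt 4: z := x + 7  -- replace 0 occurrence(s) of z with (x + 7)
  => ( y + 4 ) >= 14
stmt 3: z := x + y  -- replace 0 occurrence(s) of z with (x + y)
  => ( y + 4 ) >= 14
stmt 2: z := 8 + y  -- replace 0 occurrence(s) of z with (8 + y)
  => ( y + 4 ) >= 14
stmt 1: y := x - z  -- replace 1 occurrence(s) of y with (x - z)
  => ( ( x - z ) + 4 ) >= 14

Answer: ( ( x - z ) + 4 ) >= 14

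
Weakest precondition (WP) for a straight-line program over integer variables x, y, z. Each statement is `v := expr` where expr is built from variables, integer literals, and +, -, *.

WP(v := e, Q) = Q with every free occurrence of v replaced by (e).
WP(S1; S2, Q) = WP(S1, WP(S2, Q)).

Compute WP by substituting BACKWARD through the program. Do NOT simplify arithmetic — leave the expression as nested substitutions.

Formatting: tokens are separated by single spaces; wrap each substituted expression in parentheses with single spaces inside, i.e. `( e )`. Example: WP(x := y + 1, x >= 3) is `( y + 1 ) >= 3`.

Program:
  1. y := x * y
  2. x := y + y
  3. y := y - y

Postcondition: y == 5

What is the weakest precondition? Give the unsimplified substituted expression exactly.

post: y == 5
stmt 3: y := y - y  -- replace 1 occurrence(s) of y with (y - y)
  => ( y - y ) == 5
stmt 2: x := y + y  -- replace 0 occurrence(s) of x with (y + y)
  => ( y - y ) == 5
stmt 1: y := x * y  -- replace 2 occurrence(s) of y with (x * y)
  => ( ( x * y ) - ( x * y ) ) == 5

Answer: ( ( x * y ) - ( x * y ) ) == 5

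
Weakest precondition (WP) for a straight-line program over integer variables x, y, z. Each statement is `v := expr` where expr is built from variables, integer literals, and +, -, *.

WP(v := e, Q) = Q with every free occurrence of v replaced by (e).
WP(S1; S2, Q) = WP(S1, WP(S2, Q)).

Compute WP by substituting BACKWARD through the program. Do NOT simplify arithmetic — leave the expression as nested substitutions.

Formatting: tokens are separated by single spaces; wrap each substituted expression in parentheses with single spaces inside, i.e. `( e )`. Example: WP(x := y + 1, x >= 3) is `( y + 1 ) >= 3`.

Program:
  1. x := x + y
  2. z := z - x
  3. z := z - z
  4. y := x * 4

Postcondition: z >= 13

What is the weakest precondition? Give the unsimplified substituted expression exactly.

Answer: ( ( z - ( x + y ) ) - ( z - ( x + y ) ) ) >= 13

Derivation:
post: z >= 13
stmt 4: y := x * 4  -- replace 0 occurrence(s) of y with (x * 4)
  => z >= 13
stmt 3: z := z - z  -- replace 1 occurrence(s) of z with (z - z)
  => ( z - z ) >= 13
stmt 2: z := z - x  -- replace 2 occurrence(s) of z with (z - x)
  => ( ( z - x ) - ( z - x ) ) >= 13
stmt 1: x := x + y  -- replace 2 occurrence(s) of x with (x + y)
  => ( ( z - ( x + y ) ) - ( z - ( x + y ) ) ) >= 13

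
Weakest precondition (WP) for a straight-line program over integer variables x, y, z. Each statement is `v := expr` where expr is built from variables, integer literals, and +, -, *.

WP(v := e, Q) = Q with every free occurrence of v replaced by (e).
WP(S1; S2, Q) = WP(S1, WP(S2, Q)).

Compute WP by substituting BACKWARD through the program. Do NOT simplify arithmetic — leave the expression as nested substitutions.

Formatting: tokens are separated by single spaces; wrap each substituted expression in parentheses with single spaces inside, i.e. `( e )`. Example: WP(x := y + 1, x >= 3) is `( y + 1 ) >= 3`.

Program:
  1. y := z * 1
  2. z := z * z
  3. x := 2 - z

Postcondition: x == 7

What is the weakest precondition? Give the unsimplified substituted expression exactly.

Answer: ( 2 - ( z * z ) ) == 7

Derivation:
post: x == 7
stmt 3: x := 2 - z  -- replace 1 occurrence(s) of x with (2 - z)
  => ( 2 - z ) == 7
stmt 2: z := z * z  -- replace 1 occurrence(s) of z with (z * z)
  => ( 2 - ( z * z ) ) == 7
stmt 1: y := z * 1  -- replace 0 occurrence(s) of y with (z * 1)
  => ( 2 - ( z * z ) ) == 7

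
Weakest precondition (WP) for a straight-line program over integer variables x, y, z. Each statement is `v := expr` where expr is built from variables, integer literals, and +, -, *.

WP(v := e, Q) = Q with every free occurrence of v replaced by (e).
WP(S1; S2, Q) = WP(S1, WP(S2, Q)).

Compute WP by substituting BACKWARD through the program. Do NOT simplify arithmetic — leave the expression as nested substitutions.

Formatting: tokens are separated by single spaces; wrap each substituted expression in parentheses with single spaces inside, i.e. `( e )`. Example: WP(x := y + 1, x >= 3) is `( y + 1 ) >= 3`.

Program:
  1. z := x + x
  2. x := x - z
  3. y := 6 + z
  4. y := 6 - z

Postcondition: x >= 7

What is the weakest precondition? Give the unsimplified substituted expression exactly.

Answer: ( x - ( x + x ) ) >= 7

Derivation:
post: x >= 7
stmt 4: y := 6 - z  -- replace 0 occurrence(s) of y with (6 - z)
  => x >= 7
stmt 3: y := 6 + z  -- replace 0 occurrence(s) of y with (6 + z)
  => x >= 7
stmt 2: x := x - z  -- replace 1 occurrence(s) of x with (x - z)
  => ( x - z ) >= 7
stmt 1: z := x + x  -- replace 1 occurrence(s) of z with (x + x)
  => ( x - ( x + x ) ) >= 7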